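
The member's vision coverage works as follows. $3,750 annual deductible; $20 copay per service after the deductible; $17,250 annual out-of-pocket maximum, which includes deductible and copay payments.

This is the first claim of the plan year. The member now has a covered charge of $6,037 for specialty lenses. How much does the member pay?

The full $3,750 deductible is still open; $3,750 of this bill applies to it.
After the $3,750 deductible portion, $6,037 − $3,750 = $2,287 is subject to the copay.
Copay on this service: $20.
Member responsibility before any cap: $3,750 + $20 = $3,770.
Year-to-date out-of-pocket becomes $0 + $3,770 = $3,770, still under the $17,250 maximum, so no cap applies.

$3,770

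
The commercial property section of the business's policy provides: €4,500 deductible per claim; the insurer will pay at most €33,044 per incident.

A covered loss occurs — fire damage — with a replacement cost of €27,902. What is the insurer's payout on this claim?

€23,402

Subtract the deductible: €27,902 − €4,500 = €23,402.
That's under the €33,044 cap, so the insurer reimburses the full €23,402.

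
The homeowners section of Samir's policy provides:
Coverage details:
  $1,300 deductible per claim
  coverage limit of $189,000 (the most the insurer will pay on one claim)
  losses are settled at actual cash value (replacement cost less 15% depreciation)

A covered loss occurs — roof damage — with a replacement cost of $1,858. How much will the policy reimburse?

At 15% depreciation, ACV = $1,858 − $278.70 = $1,579.30.
Subtract the deductible: $1,579.30 − $1,300 = $279.30.
That's under the $189,000 cap, so the insurer reimburses the full $279.30.

$279.30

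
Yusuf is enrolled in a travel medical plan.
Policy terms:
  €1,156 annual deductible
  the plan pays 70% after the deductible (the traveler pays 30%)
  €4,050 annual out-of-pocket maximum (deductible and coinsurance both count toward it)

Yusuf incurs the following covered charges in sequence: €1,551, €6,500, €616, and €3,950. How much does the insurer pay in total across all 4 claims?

€8,567

Bill 1, €1,551: deductible takes €1,156, €395 remains; coinsurance €395 × 30% = €118.50. Cost to traveler: €1,274.50. OOP to date €1,274.50. Insurer: €1,551 − €1,274.50 = €276.50.
Bill 2, €6,500: deductible met; 30% of €6,500 = €1,950. Traveler owes €1,950 (running OOP €3,224.50). Insurer: €6,500 − €1,950 = €4,550.
Bill 3, €616: 30% coinsurance on €616 = €184.80. Cost to traveler: €184.80. OOP to date €3,409.30. Insurer: €616 − €184.80 = €431.20.
Bill 4, €3,950: deductible already satisfied, so traveler's share is 30% × €3,950 = €1,185. That would push OOP to €4,594.30, over the €4,050 cap, so traveler pays €4,050 − €3,409.30 = €640.70. Insurer: €3,950 − €640.70 = €3,309.30.
Insurer total = bills − traveler's total = €12,617 − €4,050 = €8,567.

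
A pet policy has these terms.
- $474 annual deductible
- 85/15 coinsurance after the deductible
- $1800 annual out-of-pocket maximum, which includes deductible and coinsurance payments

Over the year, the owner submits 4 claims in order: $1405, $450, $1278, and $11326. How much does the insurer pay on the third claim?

$1086.30

Bill 1, $1405: deductible takes $474, $931 remains; 15% of $931 = $139.65. Owner pays $613.65; OOP now $613.65. Insurer: $1405 − $613.65 = $791.35.
Bill 2, $450: deductible already satisfied, so owner's share is 15% × $450 = $67.50. Owner owes $67.50 (running OOP $681.15). Insurer: $450 − $67.50 = $382.50.
Bill 3, $1278: 15% coinsurance on $1278 = $191.70. Cost to owner: $191.70. OOP to date $872.85. Insurer: $1278 − $191.70 = $1086.30.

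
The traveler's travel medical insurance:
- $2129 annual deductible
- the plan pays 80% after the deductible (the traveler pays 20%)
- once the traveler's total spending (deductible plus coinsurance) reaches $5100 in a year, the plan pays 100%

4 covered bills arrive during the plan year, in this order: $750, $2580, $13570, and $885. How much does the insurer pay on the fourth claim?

Bill 1, $750: entire amount goes to the deductible. Traveler owes $750 (running OOP $750). Plan pays $750 − $750 = $0.
Bill 2, $2580: $1379 finishes the deductible; $1201 goes to coinsurance; traveler's 20% is $240.20. Traveler pays $1619.20; OOP now $2369.20. Insurer: $2580 − $1619.20 = $960.80.
Bill 3, $13570: 20% coinsurance on $13570 = $2714. Cost to traveler: $2714. OOP to date $5083.20. Plan pays $13570 − $2714 = $10856.
Bill 4, $885: 20% coinsurance on $885 = $177. Adding that to $5083.20 gives $5260.20, past the $5100 cap; traveler pays only $5100 − $5083.20 = $16.80. Insurer: $885 − $16.80 = $868.20.

$868.20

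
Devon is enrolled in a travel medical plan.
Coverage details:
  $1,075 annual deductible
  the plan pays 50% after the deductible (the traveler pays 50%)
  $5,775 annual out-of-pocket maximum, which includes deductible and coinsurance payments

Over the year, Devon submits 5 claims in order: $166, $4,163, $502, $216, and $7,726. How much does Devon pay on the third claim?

#1 ($166): all of it applies to the deductible. Traveler owes $166 (running OOP $166).
#2 ($4,163): deductible takes $909, $3,254 remains; 50% of $3,254 = $1,627. Traveler owes $2,536 (running OOP $2,702).
#3 ($502): 50% coinsurance on $502 = $251. Traveler owes $251 (running OOP $2,953).

$251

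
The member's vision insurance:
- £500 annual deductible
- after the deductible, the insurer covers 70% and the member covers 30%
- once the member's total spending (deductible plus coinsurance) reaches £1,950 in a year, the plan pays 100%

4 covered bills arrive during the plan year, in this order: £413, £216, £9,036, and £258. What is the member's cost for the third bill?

£1,411.30

Claim 1 — £413: fully absorbed by the deductible. Member pays £413; OOP now £413.
Claim 2 — £216: deductible takes £87, £129 remains; member's 30% is £38.70. Cost to member: £125.70. OOP to date £538.70.
Claim 3 — £9,036: 30% coinsurance on £9,036 = £2,710.80. That would push OOP to £3,249.50, over the £1,950 cap, so member pays £1,950 − £538.70 = £1,411.30.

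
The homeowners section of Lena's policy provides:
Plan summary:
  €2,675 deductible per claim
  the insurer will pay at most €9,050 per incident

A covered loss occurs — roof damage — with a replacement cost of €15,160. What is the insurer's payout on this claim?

€9,050

Subtract the deductible: €15,160 − €2,675 = €12,485.
€12,485 exceeds the €9,050 limit, so the insurer pays the limit: €9,050.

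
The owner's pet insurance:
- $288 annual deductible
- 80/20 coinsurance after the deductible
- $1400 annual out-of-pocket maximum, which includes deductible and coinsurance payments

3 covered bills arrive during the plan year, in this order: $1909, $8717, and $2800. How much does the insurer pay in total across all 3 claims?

Claim 1 — $1909: $288 finishes the deductible; $1621 goes to coinsurance; owner's 20% is $324.20. Cost to owner: $612.20. OOP to date $612.20. Plan pays $1909 − $612.20 = $1296.80.
Claim 2 — $8717: 20% coinsurance on $8717 = $1743.40. OOP would hit $2355.60 > $1400, so the cap limits the owner to $1400 − $612.20 = $787.80. Insurer: $8717 − $787.80 = $7929.20.
Claim 3 — $2800: 20% coinsurance on $2800 = $560. That would push OOP to $1960, over the $1400 cap, so owner pays $1400 − $1400 = $0. Insurer: $2800 − $0 = $2800.
Insurer total = bills − owner's total = $13426 − $1400 = $12026.

$12026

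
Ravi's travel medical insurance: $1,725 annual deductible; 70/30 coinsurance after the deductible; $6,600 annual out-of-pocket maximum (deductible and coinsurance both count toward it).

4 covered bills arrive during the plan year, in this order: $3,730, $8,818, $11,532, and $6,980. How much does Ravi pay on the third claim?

$1,628.10

Claim 1 — $3,730: $1,725 finishes the deductible; $2,005 goes to coinsurance; 30% of $2,005 = $601.50. Cost to traveler: $2,326.50. OOP to date $2,326.50.
Claim 2 — $8,818: 30% coinsurance on $8,818 = $2,645.40. Traveler owes $2,645.40 (running OOP $4,971.90).
Claim 3 — $11,532: 30% coinsurance on $11,532 = $3,459.60. Adding that to $4,971.90 gives $8,431.50, past the $6,600 cap; traveler pays only $6,600 − $4,971.90 = $1,628.10.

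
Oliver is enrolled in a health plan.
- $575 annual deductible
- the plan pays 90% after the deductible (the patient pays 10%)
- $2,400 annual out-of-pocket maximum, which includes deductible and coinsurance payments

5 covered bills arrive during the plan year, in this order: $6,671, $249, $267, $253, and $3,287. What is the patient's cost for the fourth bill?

Bill 1, $6,671: $575 to deductible, leaving $6,096; coinsurance $6,096 × 10% = $609.60. Patient owes $1,184.60 (running OOP $1,184.60).
Bill 2, $249: 10% coinsurance on $249 = $24.90. Patient owes $24.90 (running OOP $1,209.50).
Bill 3, $267: deductible already satisfied, so patient's share is 10% × $267 = $26.70. Patient pays $26.70; OOP now $1,236.20.
Bill 4, $253: deductible already satisfied, so patient's share is 10% × $253 = $25.30. Cost to patient: $25.30. OOP to date $1,261.50.

$25.30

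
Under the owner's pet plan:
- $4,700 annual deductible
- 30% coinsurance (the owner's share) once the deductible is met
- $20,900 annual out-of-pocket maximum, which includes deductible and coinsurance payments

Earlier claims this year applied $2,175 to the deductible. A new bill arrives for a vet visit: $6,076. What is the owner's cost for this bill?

$3,590.30

Deductible still to meet: $4,700 − $2,175 = $2,525.
The remaining $3,551 (= $6,076 − $2,525) moves to coinsurance.
Owner's 30% share of $3,551 is $1,065.30.
So the owner owes $2,525 + $1,065.30 = $3,590.30 before any cap.
Cumulative spending $2,175 + $3,590.30 = $5,765.30 stays under the $20,900 maximum.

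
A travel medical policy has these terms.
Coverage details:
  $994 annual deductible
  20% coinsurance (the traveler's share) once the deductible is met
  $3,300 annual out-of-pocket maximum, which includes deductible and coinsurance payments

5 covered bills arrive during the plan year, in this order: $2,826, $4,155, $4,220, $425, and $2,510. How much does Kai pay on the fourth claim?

$85

Claim 1 — $2,826: $994 finishes the deductible; $1,832 goes to coinsurance; 20% of $1,832 = $366.40. Traveler pays $1,360.40; OOP now $1,360.40.
Claim 2 — $4,155: deductible already satisfied, so traveler's share is 20% × $4,155 = $831. Traveler pays $831; OOP now $2,191.40.
Claim 3 — $4,220: deductible already satisfied, so traveler's share is 20% × $4,220 = $844. Traveler owes $844 (running OOP $3,035.40).
Claim 4 — $425: deductible met; 20% of $425 = $85. Traveler pays $85; OOP now $3,120.40.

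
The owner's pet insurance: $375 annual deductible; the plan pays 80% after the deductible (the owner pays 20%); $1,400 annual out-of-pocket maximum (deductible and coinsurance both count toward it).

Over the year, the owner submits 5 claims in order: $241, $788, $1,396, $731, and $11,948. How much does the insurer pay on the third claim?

$1,116.80

Claim 1 ($241): entire amount goes to the deductible. Cost to owner: $241. OOP to date $241. Plan pays $241 − $241 = $0.
Claim 2 ($788): $134 to deductible, leaving $654; 20% of $654 = $130.80. Owner owes $264.80 (running OOP $505.80). Plan pays $788 − $264.80 = $523.20.
Claim 3 ($1,396): 20% coinsurance on $1,396 = $279.20. Cost to owner: $279.20. OOP to date $785. Plan pays $1,396 − $279.20 = $1,116.80.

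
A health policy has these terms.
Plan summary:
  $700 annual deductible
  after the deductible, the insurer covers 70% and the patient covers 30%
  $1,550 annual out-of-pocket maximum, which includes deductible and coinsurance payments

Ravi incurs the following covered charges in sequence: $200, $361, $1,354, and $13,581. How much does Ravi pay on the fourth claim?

$485.50

Bill 1, $200: fully absorbed by the deductible. Patient owes $200 (running OOP $200).
Bill 2, $361: fully absorbed by the deductible. Patient owes $361 (running OOP $561).
Bill 3, $1,354: $139 to deductible, leaving $1,215; 30% of $1,215 = $364.50. Patient pays $503.50; OOP now $1,064.50.
Bill 4, $13,581: 30% coinsurance on $13,581 = $4,074.30. Adding that to $1,064.50 gives $5,138.80, past the $1,550 cap; patient pays only $1,550 − $1,064.50 = $485.50.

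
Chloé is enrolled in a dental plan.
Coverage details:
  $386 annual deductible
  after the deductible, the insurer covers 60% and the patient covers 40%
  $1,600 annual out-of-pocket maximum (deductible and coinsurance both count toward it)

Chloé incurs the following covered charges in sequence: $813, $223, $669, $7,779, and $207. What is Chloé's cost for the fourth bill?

Claim 1 ($813): deductible takes $386, $427 remains; 40% of $427 = $170.80. Patient owes $556.80 (running OOP $556.80).
Claim 2 ($223): deductible met; 40% of $223 = $89.20. Patient pays $89.20; OOP now $646.
Claim 3 ($669): deductible met; 40% of $669 = $267.60. Patient owes $267.60 (running OOP $913.60).
Claim 4 ($7,779): 40% coinsurance on $7,779 = $3,111.60. OOP would hit $4,025.20 > $1,600, so the cap limits the patient to $1,600 − $913.60 = $686.40.

$686.40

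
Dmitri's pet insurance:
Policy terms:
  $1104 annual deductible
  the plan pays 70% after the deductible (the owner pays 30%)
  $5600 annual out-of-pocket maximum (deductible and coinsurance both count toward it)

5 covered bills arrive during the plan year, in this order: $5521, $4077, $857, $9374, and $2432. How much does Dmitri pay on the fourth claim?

$1690.70

Claim 1 ($5521): $1104 finishes the deductible; $4417 goes to coinsurance; owner's 30% is $1325.10. Cost to owner: $2429.10. OOP to date $2429.10.
Claim 2 ($4077): 30% coinsurance on $4077 = $1223.10. Cost to owner: $1223.10. OOP to date $3652.20.
Claim 3 ($857): deductible met; 30% of $857 = $257.10. Cost to owner: $257.10. OOP to date $3909.30.
Claim 4 ($9374): deductible met; 30% of $9374 = $2812.20. Adding that to $3909.30 gives $6721.50, past the $5600 cap; owner pays only $5600 − $3909.30 = $1690.70.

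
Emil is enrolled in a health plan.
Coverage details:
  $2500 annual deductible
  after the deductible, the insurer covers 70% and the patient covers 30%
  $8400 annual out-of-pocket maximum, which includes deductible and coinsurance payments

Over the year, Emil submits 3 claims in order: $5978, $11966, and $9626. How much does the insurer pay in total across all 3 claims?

$19170

Claim 1 ($5978): $2500 finishes the deductible; $3478 goes to coinsurance; patient's 30% is $1043.40. Patient owes $3543.40 (running OOP $3543.40). Plan pays $5978 − $3543.40 = $2434.60.
Claim 2 ($11966): deductible met; 30% of $11966 = $3589.80. Patient owes $3589.80 (running OOP $7133.20). Plan pays $11966 − $3589.80 = $8376.20.
Claim 3 ($9626): 30% coinsurance on $9626 = $2887.80. That would push OOP to $10021, over the $8400 cap, so patient pays $8400 − $7133.20 = $1266.80. Insurer: $9626 − $1266.80 = $8359.20.
Insurer total: $2434.60 + $8376.20 + $8359.20 = $19170.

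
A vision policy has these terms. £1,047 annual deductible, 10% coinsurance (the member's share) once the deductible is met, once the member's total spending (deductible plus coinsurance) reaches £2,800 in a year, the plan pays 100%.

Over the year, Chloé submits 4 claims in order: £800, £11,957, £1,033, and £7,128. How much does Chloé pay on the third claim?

£103.30

Claim 1 — £800: fully absorbed by the deductible. Cost to member: £800. OOP to date £800.
Claim 2 — £11,957: deductible takes £247, £11,710 remains; member's 10% is £1,171. Member pays £1,418; OOP now £2,218.
Claim 3 — £1,033: deductible met; 10% of £1,033 = £103.30. Cost to member: £103.30. OOP to date £2,321.30.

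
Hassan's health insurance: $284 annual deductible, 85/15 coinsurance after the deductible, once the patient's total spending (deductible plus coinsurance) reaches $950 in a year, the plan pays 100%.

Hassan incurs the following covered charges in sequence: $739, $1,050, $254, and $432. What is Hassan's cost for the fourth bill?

$64.80

Claim 1 — $739: $284 to deductible, leaving $455; 15% of $455 = $68.25. Patient owes $352.25 (running OOP $352.25).
Claim 2 — $1,050: 15% coinsurance on $1,050 = $157.50. Patient pays $157.50; OOP now $509.75.
Claim 3 — $254: deductible met; 15% of $254 = $38.10. Patient pays $38.10; OOP now $547.85.
Claim 4 — $432: 15% coinsurance on $432 = $64.80. Cost to patient: $64.80. OOP to date $612.65.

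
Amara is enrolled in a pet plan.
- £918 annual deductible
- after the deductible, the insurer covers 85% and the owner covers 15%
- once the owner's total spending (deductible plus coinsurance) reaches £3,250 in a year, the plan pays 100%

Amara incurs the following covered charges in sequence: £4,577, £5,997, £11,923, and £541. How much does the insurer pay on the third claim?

£11,039.40

Claim 1 — £4,577: £918 to deductible, leaving £3,659; 15% of £3,659 = £548.85. Owner pays £1,466.85; OOP now £1,466.85. Insurer: £4,577 − £1,466.85 = £3,110.15.
Claim 2 — £5,997: deductible already satisfied, so owner's share is 15% × £5,997 = £899.55. Owner pays £899.55; OOP now £2,366.40. Plan pays £5,997 − £899.55 = £5,097.45.
Claim 3 — £11,923: deductible met; 15% of £11,923 = £1,788.45. Adding that to £2,366.40 gives £4,154.85, past the £3,250 cap; owner pays only £3,250 − £2,366.40 = £883.60. Insurer: £11,923 − £883.60 = £11,039.40.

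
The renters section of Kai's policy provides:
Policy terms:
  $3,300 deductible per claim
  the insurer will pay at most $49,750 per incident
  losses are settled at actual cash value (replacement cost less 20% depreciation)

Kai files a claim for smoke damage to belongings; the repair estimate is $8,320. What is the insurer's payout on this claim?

$3,356

At 20% depreciation, ACV = $8,320 − $1,664 = $6,656.
Less the $3,300 deductible: $6,656 − $3,300 = $3,356.
$3,356 ≤ $49,750, so the limit doesn't bind; insurer pays $3,356.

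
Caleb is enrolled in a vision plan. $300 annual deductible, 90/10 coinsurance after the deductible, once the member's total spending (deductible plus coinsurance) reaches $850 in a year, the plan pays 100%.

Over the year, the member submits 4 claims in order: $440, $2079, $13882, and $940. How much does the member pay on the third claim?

$328.10

Bill 1, $440: deductible takes $300, $140 remains; member's 10% is $14. Member owes $314 (running OOP $314).
Bill 2, $2079: 10% coinsurance on $2079 = $207.90. Cost to member: $207.90. OOP to date $521.90.
Bill 3, $13882: deductible met; 10% of $13882 = $1388.20. That would push OOP to $1910.10, over the $850 cap, so member pays $850 − $521.90 = $328.10.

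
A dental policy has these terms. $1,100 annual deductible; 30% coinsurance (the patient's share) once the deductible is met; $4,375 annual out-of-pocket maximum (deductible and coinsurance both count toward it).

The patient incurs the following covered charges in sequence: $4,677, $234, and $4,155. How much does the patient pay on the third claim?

#1 ($4,677): $1,100 finishes the deductible; $3,577 goes to coinsurance; 30% of $3,577 = $1,073.10. Patient owes $2,173.10 (running OOP $2,173.10).
#2 ($234): deductible met; 30% of $234 = $70.20. Patient pays $70.20; OOP now $2,243.30.
#3 ($4,155): deductible met; 30% of $4,155 = $1,246.50. Patient pays $1,246.50; OOP now $3,489.80.

$1,246.50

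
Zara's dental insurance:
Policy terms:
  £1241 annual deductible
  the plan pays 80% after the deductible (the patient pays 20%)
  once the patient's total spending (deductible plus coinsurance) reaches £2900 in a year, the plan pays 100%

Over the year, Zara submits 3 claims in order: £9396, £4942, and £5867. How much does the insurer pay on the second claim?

Claim 1 — £9396: deductible takes £1241, £8155 remains; coinsurance £8155 × 20% = £1631. Patient pays £2872; OOP now £2872. Insurer: £9396 − £2872 = £6524.
Claim 2 — £4942: deductible already satisfied, so patient's share is 20% × £4942 = £988.40. OOP would hit £3860.40 > £2900, so the cap limits the patient to £2900 − £2872 = £28. Insurer: £4942 − £28 = £4914.

£4914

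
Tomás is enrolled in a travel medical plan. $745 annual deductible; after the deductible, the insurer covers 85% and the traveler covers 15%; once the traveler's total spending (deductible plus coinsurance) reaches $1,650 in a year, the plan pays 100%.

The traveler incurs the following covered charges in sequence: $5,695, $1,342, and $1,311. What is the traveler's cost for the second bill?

Claim 1 — $5,695: $745 finishes the deductible; $4,950 goes to coinsurance; coinsurance $4,950 × 15% = $742.50. Cost to traveler: $1,487.50. OOP to date $1,487.50.
Claim 2 — $1,342: deductible met; 15% of $1,342 = $201.30. Adding that to $1,487.50 gives $1,688.80, past the $1,650 cap; traveler pays only $1,650 − $1,487.50 = $162.50.

$162.50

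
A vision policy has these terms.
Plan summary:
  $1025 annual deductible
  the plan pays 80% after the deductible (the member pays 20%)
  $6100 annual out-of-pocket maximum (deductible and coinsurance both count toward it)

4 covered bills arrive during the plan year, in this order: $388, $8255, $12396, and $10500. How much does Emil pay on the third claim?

$2479.20

Claim 1 ($388): fully absorbed by the deductible. Cost to member: $388. OOP to date $388.
Claim 2 ($8255): $637 to deductible, leaving $7618; coinsurance $7618 × 20% = $1523.60. Cost to member: $2160.60. OOP to date $2548.60.
Claim 3 ($12396): 20% coinsurance on $12396 = $2479.20. Member pays $2479.20; OOP now $5027.80.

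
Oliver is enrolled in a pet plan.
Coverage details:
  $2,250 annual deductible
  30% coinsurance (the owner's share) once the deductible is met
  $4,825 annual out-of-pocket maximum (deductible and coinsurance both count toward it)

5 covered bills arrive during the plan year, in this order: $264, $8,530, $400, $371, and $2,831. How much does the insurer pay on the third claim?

$280

Claim 1 ($264): all of it applies to the deductible. Owner owes $264 (running OOP $264). Plan pays $264 − $264 = $0.
Claim 2 ($8,530): $1,986 finishes the deductible; $6,544 goes to coinsurance; owner's 30% is $1,963.20. Cost to owner: $3,949.20. OOP to date $4,213.20. Plan pays $8,530 − $3,949.20 = $4,580.80.
Claim 3 ($400): deductible met; 30% of $400 = $120. Cost to owner: $120. OOP to date $4,333.20. Plan pays $400 − $120 = $280.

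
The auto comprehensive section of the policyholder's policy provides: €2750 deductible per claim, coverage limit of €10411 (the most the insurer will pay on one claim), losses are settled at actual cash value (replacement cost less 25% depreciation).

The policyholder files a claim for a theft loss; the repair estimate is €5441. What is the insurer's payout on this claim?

€1330.75

Actual cash value after 25% depreciation: €5441 × 75% = €4080.75.
Subtract the deductible: €4080.75 − €2750 = €1330.75.
€1330.75 ≤ €10411, so the limit doesn't bind; insurer pays €1330.75.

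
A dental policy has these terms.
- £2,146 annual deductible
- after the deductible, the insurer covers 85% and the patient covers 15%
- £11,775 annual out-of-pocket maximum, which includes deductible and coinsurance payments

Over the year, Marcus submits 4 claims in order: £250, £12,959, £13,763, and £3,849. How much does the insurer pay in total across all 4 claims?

£24,373.75

Bill 1, £250: entire amount goes to the deductible. Cost to patient: £250. OOP to date £250. Plan pays £250 − £250 = £0.
Bill 2, £12,959: deductible takes £1,896, £11,063 remains; 15% of £11,063 = £1,659.45. Patient pays £3,555.45; OOP now £3,805.45. Insurer: £12,959 − £3,555.45 = £9,403.55.
Bill 3, £13,763: deductible met; 15% of £13,763 = £2,064.45. Cost to patient: £2,064.45. OOP to date £5,869.90. Plan pays £13,763 − £2,064.45 = £11,698.55.
Bill 4, £3,849: deductible already satisfied, so patient's share is 15% × £3,849 = £577.35. Patient owes £577.35 (running OOP £6,447.25). Insurer: £3,849 − £577.35 = £3,271.65.
Insurer total: £0 + £9,403.55 + £11,698.55 + £3,271.65 = £24,373.75.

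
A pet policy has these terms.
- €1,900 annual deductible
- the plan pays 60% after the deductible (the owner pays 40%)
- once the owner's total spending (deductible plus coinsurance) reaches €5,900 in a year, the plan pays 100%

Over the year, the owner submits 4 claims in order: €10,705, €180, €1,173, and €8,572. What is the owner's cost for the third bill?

Claim 1 — €10,705: €1,900 to deductible, leaving €8,805; 40% of €8,805 = €3,522. Owner pays €5,422; OOP now €5,422.
Claim 2 — €180: deductible already satisfied, so owner's share is 40% × €180 = €72. Owner owes €72 (running OOP €5,494).
Claim 3 — €1,173: deductible already satisfied, so owner's share is 40% × €1,173 = €469.20. OOP would hit €5,963.20 > €5,900, so the cap limits the owner to €5,900 − €5,494 = €406.

€406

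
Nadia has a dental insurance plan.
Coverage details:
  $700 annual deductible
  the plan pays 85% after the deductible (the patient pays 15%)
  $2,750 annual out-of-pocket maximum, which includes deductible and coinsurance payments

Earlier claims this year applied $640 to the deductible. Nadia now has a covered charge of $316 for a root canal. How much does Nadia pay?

$640 of the $700 deductible is already met, leaving $60.
That leaves $316 − $60 = $256 for coinsurance.
Coinsurance: $256 × 15% = $38.40.
Patient responsibility before any cap: $60 + $38.40 = $98.40.
Year-to-date out-of-pocket becomes $640 + $98.40 = $738.40, still under the $2,750 maximum, so no cap applies.

$98.40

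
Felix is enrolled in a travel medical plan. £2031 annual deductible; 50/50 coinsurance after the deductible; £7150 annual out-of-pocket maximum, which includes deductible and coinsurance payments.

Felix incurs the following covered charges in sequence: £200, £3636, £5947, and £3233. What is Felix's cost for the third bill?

£2973.50

#1 (£200): entire amount goes to the deductible. Traveler pays £200; OOP now £200.
#2 (£3636): deductible takes £1831, £1805 remains; 50% of £1805 = £902.50. Traveler pays £2733.50; OOP now £2933.50.
#3 (£5947): deductible met; 50% of £5947 = £2973.50. Traveler pays £2973.50; OOP now £5907.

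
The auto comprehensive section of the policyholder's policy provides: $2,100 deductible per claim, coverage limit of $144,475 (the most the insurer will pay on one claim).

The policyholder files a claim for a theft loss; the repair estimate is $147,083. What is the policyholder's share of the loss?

After the deductible, $147,083 − $2,100 = $144,983 remains.
The $144,475 per-incident cap binds; insurer pays $144,475.
The policyholder bears the rest of the original loss: $147,083 − $144,475 = $2,608.

$2,608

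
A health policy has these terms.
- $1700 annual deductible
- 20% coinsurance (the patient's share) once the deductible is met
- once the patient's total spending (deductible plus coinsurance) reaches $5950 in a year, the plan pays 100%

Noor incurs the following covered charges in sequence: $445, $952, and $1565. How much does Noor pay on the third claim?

$555.40

Bill 1, $445: fully absorbed by the deductible. Cost to patient: $445. OOP to date $445.
Bill 2, $952: entire amount goes to the deductible. Patient pays $952; OOP now $1397.
Bill 3, $1565: $303 to deductible, leaving $1262; coinsurance $1262 × 20% = $252.40. Patient owes $555.40 (running OOP $1952.40).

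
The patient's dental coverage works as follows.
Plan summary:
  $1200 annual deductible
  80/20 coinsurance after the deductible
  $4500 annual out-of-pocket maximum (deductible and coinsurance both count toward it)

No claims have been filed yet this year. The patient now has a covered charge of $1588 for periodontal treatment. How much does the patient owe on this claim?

$1277.60

Nothing has been paid toward the $1200 deductible, so the first $1200 of this charge is applied there.
The remaining $388 (= $1588 − $1200) moves to coinsurance.
Coinsurance: $388 × 20% = $77.60.
That puts the patient's cost at $1200 + $77.60 = $1277.60 before any cap.
Cumulative spending $0 + $1277.60 = $1277.60 stays under the $4500 maximum.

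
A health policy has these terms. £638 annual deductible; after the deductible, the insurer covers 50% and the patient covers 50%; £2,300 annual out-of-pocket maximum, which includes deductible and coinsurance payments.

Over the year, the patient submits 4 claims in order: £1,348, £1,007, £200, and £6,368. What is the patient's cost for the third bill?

£100

Claim 1 — £1,348: £638 to deductible, leaving £710; patient's 50% is £355. Cost to patient: £993. OOP to date £993.
Claim 2 — £1,007: 50% coinsurance on £1,007 = £503.50. Patient owes £503.50 (running OOP £1,496.50).
Claim 3 — £200: 50% coinsurance on £200 = £100. Patient owes £100 (running OOP £1,596.50).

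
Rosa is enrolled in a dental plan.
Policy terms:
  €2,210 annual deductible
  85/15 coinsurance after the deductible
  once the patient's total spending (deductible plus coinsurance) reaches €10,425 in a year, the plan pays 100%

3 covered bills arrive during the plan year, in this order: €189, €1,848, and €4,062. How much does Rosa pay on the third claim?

€756.35

Bill 1, €189: entire amount goes to the deductible. Patient pays €189; OOP now €189.
Bill 2, €1,848: fully absorbed by the deductible. Cost to patient: €1,848. OOP to date €2,037.
Bill 3, €4,062: deductible takes €173, €3,889 remains; 15% of €3,889 = €583.35. Patient pays €756.35; OOP now €2,793.35.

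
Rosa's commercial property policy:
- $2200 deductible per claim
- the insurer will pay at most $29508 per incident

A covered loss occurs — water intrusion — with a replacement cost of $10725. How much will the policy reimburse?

Less the $2200 deductible: $10725 − $2200 = $8525.
That's under the $29508 cap, so the insurer reimburses the full $8525.

$8525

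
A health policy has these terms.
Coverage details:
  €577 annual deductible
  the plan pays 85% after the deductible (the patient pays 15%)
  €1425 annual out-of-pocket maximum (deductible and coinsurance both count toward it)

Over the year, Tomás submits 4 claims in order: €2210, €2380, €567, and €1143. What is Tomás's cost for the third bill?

€85.05

#1 (€2210): €577 to deductible, leaving €1633; coinsurance €1633 × 15% = €244.95. Patient owes €821.95 (running OOP €821.95).
#2 (€2380): 15% coinsurance on €2380 = €357. Patient owes €357 (running OOP €1178.95).
#3 (€567): deductible already satisfied, so patient's share is 15% × €567 = €85.05. Patient pays €85.05; OOP now €1264.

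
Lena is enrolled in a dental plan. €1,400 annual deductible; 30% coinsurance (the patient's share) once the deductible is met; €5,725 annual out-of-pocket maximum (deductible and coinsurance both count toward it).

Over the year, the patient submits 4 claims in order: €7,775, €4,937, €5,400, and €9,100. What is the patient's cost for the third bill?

€931.40

Claim 1 (€7,775): €1,400 finishes the deductible; €6,375 goes to coinsurance; 30% of €6,375 = €1,912.50. Cost to patient: €3,312.50. OOP to date €3,312.50.
Claim 2 (€4,937): deductible met; 30% of €4,937 = €1,481.10. Patient pays €1,481.10; OOP now €4,793.60.
Claim 3 (€5,400): deductible already satisfied, so patient's share is 30% × €5,400 = €1,620. Adding that to €4,793.60 gives €6,413.60, past the €5,725 cap; patient pays only €5,725 − €4,793.60 = €931.40.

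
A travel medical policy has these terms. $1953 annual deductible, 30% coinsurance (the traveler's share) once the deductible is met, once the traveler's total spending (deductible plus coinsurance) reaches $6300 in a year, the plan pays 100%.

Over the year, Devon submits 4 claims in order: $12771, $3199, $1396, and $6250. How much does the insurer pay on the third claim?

#1 ($12771): $1953 to deductible, leaving $10818; coinsurance $10818 × 30% = $3245.40. Cost to traveler: $5198.40. OOP to date $5198.40. Plan pays $12771 − $5198.40 = $7572.60.
#2 ($3199): deductible met; 30% of $3199 = $959.70. Traveler pays $959.70; OOP now $6158.10. Insurer: $3199 − $959.70 = $2239.30.
#3 ($1396): deductible already satisfied, so traveler's share is 30% × $1396 = $418.80. That would push OOP to $6576.90, over the $6300 cap, so traveler pays $6300 − $6158.10 = $141.90. Insurer: $1396 − $141.90 = $1254.10.

$1254.10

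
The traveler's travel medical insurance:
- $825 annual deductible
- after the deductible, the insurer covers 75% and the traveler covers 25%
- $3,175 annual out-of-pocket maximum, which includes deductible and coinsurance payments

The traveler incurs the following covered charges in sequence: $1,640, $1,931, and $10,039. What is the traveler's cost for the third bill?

$1,663.50

Bill 1, $1,640: $825 to deductible, leaving $815; 25% of $815 = $203.75. Traveler pays $1,028.75; OOP now $1,028.75.
Bill 2, $1,931: deductible met; 25% of $1,931 = $482.75. Cost to traveler: $482.75. OOP to date $1,511.50.
Bill 3, $10,039: 25% coinsurance on $10,039 = $2,509.75. OOP would hit $4,021.25 > $3,175, so the cap limits the traveler to $3,175 − $1,511.50 = $1,663.50.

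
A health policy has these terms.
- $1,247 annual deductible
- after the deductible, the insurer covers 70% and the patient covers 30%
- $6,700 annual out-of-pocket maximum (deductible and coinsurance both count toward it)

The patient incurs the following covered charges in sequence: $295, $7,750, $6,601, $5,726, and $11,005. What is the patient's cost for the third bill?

Claim 1 ($295): fully absorbed by the deductible. Patient pays $295; OOP now $295.
Claim 2 ($7,750): $952 finishes the deductible; $6,798 goes to coinsurance; patient's 30% is $2,039.40. Patient owes $2,991.40 (running OOP $3,286.40).
Claim 3 ($6,601): deductible already satisfied, so patient's share is 30% × $6,601 = $1,980.30. Patient owes $1,980.30 (running OOP $5,266.70).

$1,980.30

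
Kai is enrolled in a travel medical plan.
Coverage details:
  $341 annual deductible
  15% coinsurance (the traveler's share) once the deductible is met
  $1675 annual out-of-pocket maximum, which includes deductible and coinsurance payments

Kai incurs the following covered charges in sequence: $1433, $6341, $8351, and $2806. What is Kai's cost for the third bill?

Claim 1 — $1433: $341 to deductible, leaving $1092; 15% of $1092 = $163.80. Cost to traveler: $504.80. OOP to date $504.80.
Claim 2 — $6341: deductible met; 15% of $6341 = $951.15. Cost to traveler: $951.15. OOP to date $1455.95.
Claim 3 — $8351: 15% coinsurance on $8351 = $1252.65. OOP would hit $2708.60 > $1675, so the cap limits the traveler to $1675 − $1455.95 = $219.05.

$219.05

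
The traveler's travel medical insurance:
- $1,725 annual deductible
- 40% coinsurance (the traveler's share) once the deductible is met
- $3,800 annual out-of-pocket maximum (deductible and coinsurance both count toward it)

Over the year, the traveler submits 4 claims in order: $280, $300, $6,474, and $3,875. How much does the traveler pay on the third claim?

$3,220

#1 ($280): fully absorbed by the deductible. Traveler owes $280 (running OOP $280).
#2 ($300): fully absorbed by the deductible. Traveler pays $300; OOP now $580.
#3 ($6,474): deductible takes $1,145, $5,329 remains; traveler's 40% is $2,131.60. Deductible plus coinsurance: $1,145 + $2,131.60 = $3,276.60. That would push OOP to $3,856.60, over the $3,800 cap, so traveler pays $3,800 − $580 = $3,220.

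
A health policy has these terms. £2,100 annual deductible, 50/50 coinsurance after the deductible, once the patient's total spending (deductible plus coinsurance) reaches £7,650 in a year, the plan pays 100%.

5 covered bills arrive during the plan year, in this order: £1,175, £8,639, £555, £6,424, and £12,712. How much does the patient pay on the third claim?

#1 (£1,175): fully absorbed by the deductible. Cost to patient: £1,175. OOP to date £1,175.
#2 (£8,639): £925 to deductible, leaving £7,714; patient's 50% is £3,857. Cost to patient: £4,782. OOP to date £5,957.
#3 (£555): deductible already satisfied, so patient's share is 50% × £555 = £277.50. Cost to patient: £277.50. OOP to date £6,234.50.

£277.50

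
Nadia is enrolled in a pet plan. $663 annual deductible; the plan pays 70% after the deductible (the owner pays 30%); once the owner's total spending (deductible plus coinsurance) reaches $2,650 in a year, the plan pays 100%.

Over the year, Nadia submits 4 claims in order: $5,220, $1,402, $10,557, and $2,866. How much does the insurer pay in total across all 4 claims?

Claim 1 — $5,220: $663 finishes the deductible; $4,557 goes to coinsurance; 30% of $4,557 = $1,367.10. Owner owes $2,030.10 (running OOP $2,030.10). Plan pays $5,220 − $2,030.10 = $3,189.90.
Claim 2 — $1,402: deductible met; 30% of $1,402 = $420.60. Cost to owner: $420.60. OOP to date $2,450.70. Insurer: $1,402 − $420.60 = $981.40.
Claim 3 — $10,557: 30% coinsurance on $10,557 = $3,167.10. That would push OOP to $5,617.80, over the $2,650 cap, so owner pays $2,650 − $2,450.70 = $199.30. Insurer: $10,557 − $199.30 = $10,357.70.
Claim 4 — $2,866: 30% coinsurance on $2,866 = $859.80. That would push OOP to $3,509.80, over the $2,650 cap, so owner pays $2,650 − $2,650 = $0. Plan pays $2,866 − $0 = $2,866.
Insurer total = bills − owner's total = $20,045 − $2,650 = $17,395.

$17,395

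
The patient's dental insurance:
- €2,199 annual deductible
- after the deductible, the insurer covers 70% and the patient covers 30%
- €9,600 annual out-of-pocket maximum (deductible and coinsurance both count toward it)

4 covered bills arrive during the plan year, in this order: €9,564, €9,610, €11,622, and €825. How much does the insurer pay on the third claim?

Claim 1 (€9,564): deductible takes €2,199, €7,365 remains; coinsurance €7,365 × 30% = €2,209.50. Cost to patient: €4,408.50. OOP to date €4,408.50. Insurer: €9,564 − €4,408.50 = €5,155.50.
Claim 2 (€9,610): 30% coinsurance on €9,610 = €2,883. Patient pays €2,883; OOP now €7,291.50. Insurer: €9,610 − €2,883 = €6,727.
Claim 3 (€11,622): deductible met; 30% of €11,622 = €3,486.60. Adding that to €7,291.50 gives €10,778.10, past the €9,600 cap; patient pays only €9,600 − €7,291.50 = €2,308.50. Insurer: €11,622 − €2,308.50 = €9,313.50.

€9,313.50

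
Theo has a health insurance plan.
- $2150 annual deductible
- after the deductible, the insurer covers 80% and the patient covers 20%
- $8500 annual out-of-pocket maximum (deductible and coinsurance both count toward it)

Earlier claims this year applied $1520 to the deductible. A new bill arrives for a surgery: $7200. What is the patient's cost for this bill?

$1944

$1520 of the $2150 deductible is already met, leaving $630.
That leaves $7200 − $630 = $6570 for coinsurance.
Coinsurance: $6570 × 20% = $1314.
That puts the patient's cost at $630 + $1314 = $1944 before any cap.
Cumulative spending $1520 + $1944 = $3464 stays under the $8500 maximum.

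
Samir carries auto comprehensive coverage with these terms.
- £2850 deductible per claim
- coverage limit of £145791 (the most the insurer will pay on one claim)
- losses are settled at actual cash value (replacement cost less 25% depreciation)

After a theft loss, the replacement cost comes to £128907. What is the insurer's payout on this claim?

Depreciate 25%: the covered value is £128907 × 0.75 = £96680.25.
After the deductible, £96680.25 − £2850 = £93830.25 remains.
£93830.25 is within the £145791 limit, so the insurer pays £93830.25.

£93830.25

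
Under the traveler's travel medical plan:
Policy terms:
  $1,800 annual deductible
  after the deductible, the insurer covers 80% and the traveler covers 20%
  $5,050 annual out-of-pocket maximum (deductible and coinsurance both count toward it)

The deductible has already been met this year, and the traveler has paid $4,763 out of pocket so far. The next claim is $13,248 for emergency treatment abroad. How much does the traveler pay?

$287

The deductible is already satisfied, so the full bill goes to coinsurance.
20% of $13,248 = $2,649.60 falls to the traveler.
Adding $2,649.60 to the $4,763 already spent would give $7,412.60, which exceeds the $5,050 cap; the traveler pays just $5,050 − $4,763 = $287.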